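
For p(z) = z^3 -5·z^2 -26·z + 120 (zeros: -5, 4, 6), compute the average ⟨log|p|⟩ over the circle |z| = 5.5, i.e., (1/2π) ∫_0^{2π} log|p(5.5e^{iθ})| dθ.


Zeros: -5, 4, 6; r = 5.5.
Inside |z| < r: -5, 4. Outside (|z| ≥ r): 6.
p(0) = 120, so log|p(0)| = log(120) = 4.7875.
Apply Jensen: I(r) = log|p(0)| + Σ_k log(r/|z_k|), summed over zeros inside |z| < r.
  log(r/|z_k|) for z_k = -5: log(5.5/5) = 0.0953
  log(r/|z_k|) for z_k = 4: log(5.5/4) = 0.3185
  Outside zeros (6) contribute nothing to the Jensen sum.
Sum over inside zeros: 0.4138.
I(r) = log|p(0)| + (inside sum) = 4.7875 + 0.4138 = 5.2013.
Note: since some zeros are outside |z| ≤ r, the simplified n·log(r) form does NOT apply — only the inside zeros contribute.

I(r) ≈ 5.2013.


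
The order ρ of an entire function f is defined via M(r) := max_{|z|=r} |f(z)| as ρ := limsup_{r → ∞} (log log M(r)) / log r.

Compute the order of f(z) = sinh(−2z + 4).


sinh(w) is a linear combination of e^{iw} and e^{−iw} (or e^w, e^{−w} in the hyperbolic case), so |sinh(w)| ≤ e^{|w|}. With w = −2z + 4, |w| ≤ 2|z| + 4 = 2r + 4 on |z| = r, giving M(r) ≤ e^{2r + 4}, so ρ ≤ 1. On a suitable ray (z = it for sin/cos; z = t for sinh/cosh, t real → ∞), |sinh(−2z + 4)| grows like e^{2|t|}/2, so ρ ≥ 1. Hence ρ = 1.
Therefore ρ = 1.

Order ρ = 1.


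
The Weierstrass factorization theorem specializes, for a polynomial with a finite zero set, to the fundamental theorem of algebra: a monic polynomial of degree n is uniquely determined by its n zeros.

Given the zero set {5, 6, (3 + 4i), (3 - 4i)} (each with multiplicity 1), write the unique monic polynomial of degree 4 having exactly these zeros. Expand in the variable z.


The polynomial is p(z) = ∏_{α ∈ S} (z − α), where S = {5, 6, (3 + 4i), (3 - 4i)}.
Expanding the product yields: p(z) = z^4 -17·z^3 + 121·z^2 -455·z + 750.
Note conjugate pairs combine to real quadratics: (z − (3+4i))(z − (3−4i)) = z² − 6z + 25.
The resulting polynomial has degree 4 and real coefficients as required.

p(z) = z^4 -17·z^3 + 121·z^2 -455·z + 750.


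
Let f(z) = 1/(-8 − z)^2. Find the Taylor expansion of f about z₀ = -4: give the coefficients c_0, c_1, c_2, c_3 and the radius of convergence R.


Let w = z − z₀, so z = z₀ + w.
Then -8 − z = -8 − (z₀ + w) = (-8 − z₀) − w = -4 − w.
f(z) = 1/(-4 − w)^2 = (1/(-4)^2) · (1 − w/(-4))^{−2}.
By the binomial series (1−u)^{−2} = Σ_{n≥0} C(n+1, 1) u^n for |u|<1, with u = w/(-4):
  c_n = C(n+1, 1) / (-4)^(n+2).
  c_0 = 1/(-4)^2 = 1/16.
  c_1 = 2/(-4)^3 = -1/32.
  c_2 = 3/(-4)^4 = 3/256.
  c_3 = 4/(-4)^5 = -1/256.
The series is valid for |w/d| < 1, i.e. |z − z₀| < |d|.
Radius of convergence: R = |-8 − z₀| = |-4| = 4 (distance from z₀ to the singularity z = -8).

c_0 = 1/16, c_1 = -1/32, c_2 = 3/256, c_3 = -1/256; R = 4.


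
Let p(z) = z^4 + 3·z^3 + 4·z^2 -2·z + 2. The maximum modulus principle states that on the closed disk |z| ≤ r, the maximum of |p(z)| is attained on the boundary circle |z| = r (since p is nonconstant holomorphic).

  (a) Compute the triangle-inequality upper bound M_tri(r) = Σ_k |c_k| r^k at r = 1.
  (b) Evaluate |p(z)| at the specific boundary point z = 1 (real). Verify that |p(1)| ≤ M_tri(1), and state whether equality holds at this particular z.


Coefficients: c_0 = 2, c_1 = -2, c_2 = 4, c_3 = 3, c_4 = 1. Radius r = 1.
Part (a). Triangle bound: M_tri(r) = Σ_k |c_k| r^k
  = |2|·1^0 + |-2|·1^1 + |4|·1^2 + |3|·1^3 + |1|·1^4
  = 2 + 2 + 4 + 3 + 1 = 12.
This bounds M(r) := max_{|z|=r} |p(z)| from above; equality holds iff all terms c_k z^k can be made to align in phase at a single z on |z|=r.
Part (b). At z = 1 (real, on the circle |z| = r):
  p(1) = (2)·1^0 + (-2)·1^1 + (4)·1^2 + (3)·1^3 + (1)·1^4 = 8.
  |p(1)| = 8.
Check: |p(1)| = 8 ≤ 12 = M_tri(1). ✓ Equality does not hold at z = 1 (the coefficients have mixed signs, so the terms do not all align in phase there).

M_tri(1) = 12; |p(1)| = 8; equality at z=1: no.


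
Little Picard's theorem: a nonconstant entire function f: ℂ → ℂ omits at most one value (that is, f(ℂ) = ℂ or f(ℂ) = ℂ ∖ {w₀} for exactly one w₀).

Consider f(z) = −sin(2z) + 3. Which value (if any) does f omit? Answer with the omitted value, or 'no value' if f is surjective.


Little Picard bounds the complement of f(ℂ) to at most one point.
sin is entire and surjective onto ℂ: for every w ∈ ℂ, sin(ζ) = w has a solution ζ ∈ ℂ (e.g., via the complex inverse arcsin). With ζ = 2z this gives z = ζ/(2). Then -1·sin(2z) takes every value in -1·ℂ = ℂ, and adding 3 is a bijection of ℂ. So f is surjective and omits no value. (Note: only on the real line is sin bounded by [−1, 1].)

Omitted value: no value.


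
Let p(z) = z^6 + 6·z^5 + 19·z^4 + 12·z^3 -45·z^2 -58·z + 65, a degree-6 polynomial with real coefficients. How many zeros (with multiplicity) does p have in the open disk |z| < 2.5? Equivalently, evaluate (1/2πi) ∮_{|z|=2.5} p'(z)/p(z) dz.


The zeros of p are: (-2 + 1i), (-2 - 1i), 1, 1, (-2 + 3i), (-2 - 3i).
Their magnitudes are: 2.236, 2.236, 1, 1, 3.606, 3.606.
Zeros with |z| < R = 2.5: (-2 + 1i), (-2 - 1i), 1, 1.
Count = 4.
By the argument principle, (1/2πi) ∮_{|z|=R} p'(z)/p(z) dz equals exactly this count.

Number of zeros inside |z| < 2.5: 4.


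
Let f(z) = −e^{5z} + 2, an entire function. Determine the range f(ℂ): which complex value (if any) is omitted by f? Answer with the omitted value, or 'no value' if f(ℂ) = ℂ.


Little Picard bounds the complement of f(ℂ) to at most one point.
e^{5z} is never zero on ℂ, so -1·e^{5z} takes every value in ℂ ∖ {0}. Adding 2 shifts the range to ℂ ∖ {2}. Thus f omits exactly the value 2.

Omitted value: 2.


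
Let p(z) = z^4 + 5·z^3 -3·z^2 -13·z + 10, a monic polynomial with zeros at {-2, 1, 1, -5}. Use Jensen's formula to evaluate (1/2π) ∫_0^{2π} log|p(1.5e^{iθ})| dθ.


Zeros: -5, -2, 1, 1; r = 1.5.
Inside |z| < r: 1, 1. Outside (|z| ≥ r): -5, -2.
p(0) = 10, so log|p(0)| = log(10) = 2.3026.
Apply Jensen: I(r) = log|p(0)| + Σ_k log(r/|z_k|), summed over zeros inside |z| < r.
  log(r/|z_k|) for z_k = 1: log(1.5/1) = 0.4055
  log(r/|z_k|) for z_k = 1: log(1.5/1) = 0.4055
  Outside zeros (-5, -2) contribute nothing to the Jensen sum.
Sum over inside zeros: 0.8109.
I(r) = log|p(0)| + (inside sum) = 2.3026 + 0.8109 = 3.1135.
Note: since some zeros are outside |z| ≤ r, the simplified n·log(r) form does NOT apply — only the inside zeros contribute.

I(r) ≈ 3.1135.


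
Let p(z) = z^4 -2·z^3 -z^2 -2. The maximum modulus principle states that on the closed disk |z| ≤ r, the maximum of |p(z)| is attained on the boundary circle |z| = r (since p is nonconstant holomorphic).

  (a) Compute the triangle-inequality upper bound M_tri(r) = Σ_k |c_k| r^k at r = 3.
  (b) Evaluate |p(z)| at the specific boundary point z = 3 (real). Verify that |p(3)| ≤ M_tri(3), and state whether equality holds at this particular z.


Coefficients: c_0 = -2, c_1 = 0, c_2 = -1, c_3 = -2, c_4 = 1. Radius r = 3.
Part (a). Triangle bound: M_tri(r) = Σ_k |c_k| r^k
  = |-2|·3^0 + |0|·3^1 + |-1|·3^2 + |-2|·3^3 + |1|·3^4
  = 2 + 0 + 9 + 54 + 81 = 146.
This bounds M(r) := max_{|z|=r} |p(z)| from above; equality holds iff all terms c_k z^k can be made to align in phase at a single z on |z|=r.
Part (b). At z = 3 (real, on the circle |z| = r):
  p(3) = (-2)·3^0 + (0)·3^1 + (-1)·3^2 + (-2)·3^3 + (1)·3^4 = 16.
  |p(3)| = 16.
Check: |p(3)| = 16 ≤ 146 = M_tri(3). ✓ Equality does not hold at z = 3 (the coefficients have mixed signs, so the terms do not all align in phase there).

M_tri(3) = 146; |p(3)| = 16; equality at z=3: no.


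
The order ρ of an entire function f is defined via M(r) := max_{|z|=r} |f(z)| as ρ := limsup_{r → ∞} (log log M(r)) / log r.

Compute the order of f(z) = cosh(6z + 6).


cosh(w) is a linear combination of e^{iw} and e^{−iw} (or e^w, e^{−w} in the hyperbolic case), so |cosh(w)| ≤ e^{|w|}. With w = 6z + 6, |w| ≤ 6|z| + 6 = 6r + 6 on |z| = r, giving M(r) ≤ e^{6r + 6}, so ρ ≤ 1. On a suitable ray (z = it for sin/cos; z = t for sinh/cosh, t real → ∞), |cosh(6z + 6)| grows like e^{6|t|}/2, so ρ ≥ 1. Hence ρ = 1.
Therefore ρ = 1.

Order ρ = 1.


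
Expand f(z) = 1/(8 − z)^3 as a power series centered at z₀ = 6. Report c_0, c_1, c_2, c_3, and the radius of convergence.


Let w = z − z₀, so z = z₀ + w.
Then 8 − z = 8 − (z₀ + w) = (8 − z₀) − w = 2 − w.
f(z) = 1/(2 − w)^3 = (1/(2)^3) · (1 − w/(2))^{−3}.
By the binomial series (1−u)^{−3} = Σ_{n≥0} C(n+2, 2) u^n for |u|<1, with u = w/(2):
  c_n = C(n+2, 2) / (2)^(n+3).
  c_0 = 1/(2)^3 = 1/8.
  c_1 = 3/(2)^4 = 3/16.
  c_2 = 6/(2)^5 = 3/16.
  c_3 = 10/(2)^6 = 5/32.
The series is valid for |w/d| < 1, i.e. |z − z₀| < |d|.
Radius of convergence: R = |8 − z₀| = |2| = 2 (distance from z₀ to the singularity z = 8).

c_0 = 1/8, c_1 = 3/16, c_2 = 3/16, c_3 = 5/32; R = 2.


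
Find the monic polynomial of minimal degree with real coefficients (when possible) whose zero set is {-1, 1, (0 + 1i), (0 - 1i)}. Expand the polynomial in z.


The polynomial is p(z) = ∏_{α ∈ S} (z − α), where S = {-1, 1, (0 + 1i), (0 - 1i)}.
Expanding the product yields: p(z) = z^4 -1.
Note conjugate pairs combine to real quadratics: (z − (0+1i))(z − (0−1i)) = z² + 1.
The resulting polynomial has degree 4 and real coefficients as required.

p(z) = z^4 -1.


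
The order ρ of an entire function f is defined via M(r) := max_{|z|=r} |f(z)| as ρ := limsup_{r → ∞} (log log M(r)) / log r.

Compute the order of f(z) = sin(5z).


sin(w) is a linear combination of e^{iw} and e^{−iw} (or e^w, e^{−w} in the hyperbolic case), so |sin(w)| ≤ e^{|w|}. With w = 5z, |w| ≤ 5|z| + 0 = 5r + 0 on |z| = r, giving M(r) ≤ e^{5r + 0}, so ρ ≤ 1. On a suitable ray (z = it for sin/cos; z = t for sinh/cosh, t real → ∞), |sin(5z)| grows like e^{5|t|}/2, so ρ ≥ 1. Hence ρ = 1.
Therefore ρ = 1.

Order ρ = 1.


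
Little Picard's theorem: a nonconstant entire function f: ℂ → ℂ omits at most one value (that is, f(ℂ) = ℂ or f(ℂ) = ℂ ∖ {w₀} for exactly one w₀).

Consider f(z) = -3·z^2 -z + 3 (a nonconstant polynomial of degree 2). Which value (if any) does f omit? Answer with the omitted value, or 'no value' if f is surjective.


Little Picard bounds the complement of f(ℂ) to at most one point.
For every w ∈ ℂ, the equation p(z) − w = 0 is a nonconstant polynomial in z and hence has at least one root by the fundamental theorem of algebra. So p is surjective onto ℂ, omitting no value.

Omitted value: no value.


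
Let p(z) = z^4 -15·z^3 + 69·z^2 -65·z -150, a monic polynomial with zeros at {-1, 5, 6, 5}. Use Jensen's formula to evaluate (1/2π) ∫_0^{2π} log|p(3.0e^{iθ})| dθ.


Zeros: -1, 5, 5, 6; r = 3.0.
Inside |z| < r: -1. Outside (|z| ≥ r): 5, 5, 6.
p(0) = -150, so log|p(0)| = log(150) = 5.0106.
Apply Jensen: I(r) = log|p(0)| + Σ_k log(r/|z_k|), summed over zeros inside |z| < r.
  log(r/|z_k|) for z_k = -1: log(3.0/1) = 1.0986
  Outside zeros (5, 5, 6) contribute nothing to the Jensen sum.
Sum over inside zeros: 1.0986.
I(r) = log|p(0)| + (inside sum) = 5.0106 + 1.0986 = 6.1092.
Note: since some zeros are outside |z| ≤ r, the simplified n·log(r) form does NOT apply — only the inside zeros contribute.

I(r) ≈ 6.1092.


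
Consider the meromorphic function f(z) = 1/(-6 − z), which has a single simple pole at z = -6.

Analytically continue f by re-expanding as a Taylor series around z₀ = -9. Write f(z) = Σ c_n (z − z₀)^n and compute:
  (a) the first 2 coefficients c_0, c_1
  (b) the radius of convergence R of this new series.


Let w = z − z₀, so z = z₀ + w.
Then -6 − z = -6 − (z₀ + w) = (-6 − z₀) − w = 3 − w.
f(z) = 1/(3 − w) = (1/(3)) · 1/(1 − w/(3)) = Σ_{n≥0} w^n / (3)^(n+1).
So c_n = 1/(3)^(n+1):
  c_0 = 1/(3)^1 = 1/3.
  c_1 = 1/(3)^2 = 1/9.
The series is valid for |w/d| < 1, i.e. |z − z₀| < |d|.
Radius of convergence: R = |-6 − z₀| = |3| = 3 (distance from z₀ to the singularity z = -6).

c_0 = 1/3, c_1 = 1/9; R = 3.


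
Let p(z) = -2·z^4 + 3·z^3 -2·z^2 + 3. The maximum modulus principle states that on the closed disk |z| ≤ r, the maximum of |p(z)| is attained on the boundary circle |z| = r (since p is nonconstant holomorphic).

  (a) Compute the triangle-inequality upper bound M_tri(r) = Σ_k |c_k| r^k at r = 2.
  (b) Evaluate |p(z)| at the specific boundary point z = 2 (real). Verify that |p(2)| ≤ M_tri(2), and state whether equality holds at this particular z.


Coefficients: c_0 = 3, c_1 = 0, c_2 = -2, c_3 = 3, c_4 = -2. Radius r = 2.
Part (a). Triangle bound: M_tri(r) = Σ_k |c_k| r^k
  = |3|·2^0 + |0|·2^1 + |-2|·2^2 + |3|·2^3 + |-2|·2^4
  = 3 + 0 + 8 + 24 + 32 = 67.
This bounds M(r) := max_{|z|=r} |p(z)| from above; equality holds iff all terms c_k z^k can be made to align in phase at a single z on |z|=r.
Part (b). At z = 2 (real, on the circle |z| = r):
  p(2) = (3)·2^0 + (0)·2^1 + (-2)·2^2 + (3)·2^3 + (-2)·2^4 = -13.
  |p(2)| = 13.
Check: |p(2)| = 13 ≤ 67 = M_tri(2). ✓ Equality does not hold at z = 2 (the coefficients have mixed signs, so the terms do not all align in phase there).

M_tri(2) = 67; |p(2)| = 13; equality at z=2: no.


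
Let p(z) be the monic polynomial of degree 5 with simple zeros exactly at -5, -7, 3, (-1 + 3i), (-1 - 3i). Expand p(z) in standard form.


The polynomial is p(z) = ∏_{α ∈ S} (z − α), where S = {-5, -7, 3, (-1 + 3i), (-1 - 3i)}.
Expanding the product yields: p(z) = z^5 + 11·z^4 + 27·z^3 -17·z^2 -220·z -1050.
Note conjugate pairs combine to real quadratics: (z − (-1+3i))(z − (-1−3i)) = z² + 2z + 10.
The resulting polynomial has degree 5 and real coefficients as required.

p(z) = z^5 + 11·z^4 + 27·z^3 -17·z^2 -220·z -1050.


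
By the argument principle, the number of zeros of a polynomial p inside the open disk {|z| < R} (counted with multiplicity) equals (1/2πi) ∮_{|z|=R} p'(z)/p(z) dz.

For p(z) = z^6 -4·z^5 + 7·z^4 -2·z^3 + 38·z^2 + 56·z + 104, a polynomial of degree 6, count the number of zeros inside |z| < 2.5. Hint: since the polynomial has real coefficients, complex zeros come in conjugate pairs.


The zeros of p are: (0 + 2i), (0 - 2i), (-1 + 1i), (-1 - 1i), (3 + 2i), (3 - 2i).
Their magnitudes are: 2, 2, 1.414, 1.414, 3.606, 3.606.
Zeros with |z| < R = 2.5: (0 + 2i), (0 - 2i), (-1 + 1i), (-1 - 1i).
Count = 4.
By the argument principle, (1/2πi) ∮_{|z|=R} p'(z)/p(z) dz equals exactly this count.

Number of zeros inside |z| < 2.5: 4.


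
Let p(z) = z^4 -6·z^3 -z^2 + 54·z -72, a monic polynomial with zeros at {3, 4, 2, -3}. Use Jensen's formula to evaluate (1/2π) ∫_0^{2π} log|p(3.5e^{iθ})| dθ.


Zeros: -3, 2, 3, 4; r = 3.5.
Inside |z| < r: -3, 2, 3. Outside (|z| ≥ r): 4.
p(0) = -72, so log|p(0)| = log(72) = 4.2767.
Apply Jensen: I(r) = log|p(0)| + Σ_k log(r/|z_k|), summed over zeros inside |z| < r.
  log(r/|z_k|) for z_k = 3: log(3.5/3) = 0.1542
  log(r/|z_k|) for z_k = 2: log(3.5/2) = 0.5596
  log(r/|z_k|) for z_k = -3: log(3.5/3) = 0.1542
  Outside zeros (4) contribute nothing to the Jensen sum.
Sum over inside zeros: 0.8679.
I(r) = log|p(0)| + (inside sum) = 4.2767 + 0.8679 = 5.1446.
Note: since some zeros are outside |z| ≤ r, the simplified n·log(r) form does NOT apply — only the inside zeros contribute.

I(r) ≈ 5.1446.


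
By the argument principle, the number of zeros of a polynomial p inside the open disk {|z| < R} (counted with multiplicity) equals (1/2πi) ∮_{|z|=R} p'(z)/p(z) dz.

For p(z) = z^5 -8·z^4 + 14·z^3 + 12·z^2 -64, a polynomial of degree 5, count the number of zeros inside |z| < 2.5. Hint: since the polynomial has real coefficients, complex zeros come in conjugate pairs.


The zeros of p are: 4, 2, 4, (-1 + 1i), (-1 - 1i).
Their magnitudes are: 4, 2, 4, 1.414, 1.414.
Zeros with |z| < R = 2.5: 2, (-1 + 1i), (-1 - 1i).
Count = 3.
By the argument principle, (1/2πi) ∮_{|z|=R} p'(z)/p(z) dz equals exactly this count.

Number of zeros inside |z| < 2.5: 3.


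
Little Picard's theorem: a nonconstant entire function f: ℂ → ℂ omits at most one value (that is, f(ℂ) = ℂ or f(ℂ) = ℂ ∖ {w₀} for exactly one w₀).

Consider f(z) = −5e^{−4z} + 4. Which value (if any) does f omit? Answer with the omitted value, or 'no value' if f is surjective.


Little Picard bounds the complement of f(ℂ) to at most one point.
e^{−4z} is never zero on ℂ, so -5·e^{−4z} takes every value in ℂ ∖ {0}. Adding 4 shifts the range to ℂ ∖ {4}. Thus f omits exactly the value 4.

Omitted value: 4.


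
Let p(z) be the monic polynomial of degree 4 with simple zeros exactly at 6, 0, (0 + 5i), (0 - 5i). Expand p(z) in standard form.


The polynomial is p(z) = ∏_{α ∈ S} (z − α), where S = {6, 0, (0 + 5i), (0 - 5i)}.
Expanding the product yields: p(z) = z^4 -6·z^3 + 25·z^2 -150·z.
Note conjugate pairs combine to real quadratics: (z − (0+5i))(z − (0−5i)) = z² + 25.
The resulting polynomial has degree 4 and real coefficients as required.

p(z) = z^4 -6·z^3 + 25·z^2 -150·z.


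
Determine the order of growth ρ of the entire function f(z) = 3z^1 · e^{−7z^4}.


M(r) = max_{|z|=r} |3|·|z|^1·|e^{−7z^4}| = 3·r^1 · e^{7r^4} (the factors attain their maxima compatibly on |z|=r). Then log M(r) = log 3 + 1·log r + 7r^4, dominated by the last term, so log log M(r) ~ 4·log r. The polynomial factor 3z^1 contributes only a log r term and does not affect the order. ρ = 4.
Therefore ρ = 4.

Order ρ = 4.


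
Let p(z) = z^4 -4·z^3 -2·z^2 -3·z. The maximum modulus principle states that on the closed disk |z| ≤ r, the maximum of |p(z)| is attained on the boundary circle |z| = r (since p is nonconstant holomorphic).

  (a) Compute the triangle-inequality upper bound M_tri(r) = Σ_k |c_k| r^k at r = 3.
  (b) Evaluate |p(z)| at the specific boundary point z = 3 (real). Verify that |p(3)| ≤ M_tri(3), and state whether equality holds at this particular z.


Coefficients: c_0 = 0, c_1 = -3, c_2 = -2, c_3 = -4, c_4 = 1. Radius r = 3.
Part (a). Triangle bound: M_tri(r) = Σ_k |c_k| r^k
  = |0|·3^0 + |-3|·3^1 + |-2|·3^2 + |-4|·3^3 + |1|·3^4
  = 0 + 9 + 18 + 108 + 81 = 216.
This bounds M(r) := max_{|z|=r} |p(z)| from above; equality holds iff all terms c_k z^k can be made to align in phase at a single z on |z|=r.
Part (b). At z = 3 (real, on the circle |z| = r):
  p(3) = (0)·3^0 + (-3)·3^1 + (-2)·3^2 + (-4)·3^3 + (1)·3^4 = -54.
  |p(3)| = 54.
Check: |p(3)| = 54 ≤ 216 = M_tri(3). ✓ Equality does not hold at z = 3 (the coefficients have mixed signs, so the terms do not all align in phase there).

M_tri(3) = 216; |p(3)| = 54; equality at z=3: no.


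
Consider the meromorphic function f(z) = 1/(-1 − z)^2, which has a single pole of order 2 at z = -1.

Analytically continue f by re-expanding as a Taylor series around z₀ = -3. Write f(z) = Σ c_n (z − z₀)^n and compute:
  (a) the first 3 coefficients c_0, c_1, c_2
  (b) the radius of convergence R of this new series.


Let w = z − z₀, so z = z₀ + w.
Then -1 − z = -1 − (z₀ + w) = (-1 − z₀) − w = 2 − w.
f(z) = 1/(2 − w)^2 = (1/(2)^2) · (1 − w/(2))^{−2}.
By the binomial series (1−u)^{−2} = Σ_{n≥0} C(n+1, 1) u^n for |u|<1, with u = w/(2):
  c_n = C(n+1, 1) / (2)^(n+2).
  c_0 = 1/(2)^2 = 1/4.
  c_1 = 2/(2)^3 = 1/4.
  c_2 = 3/(2)^4 = 3/16.
The series is valid for |w/d| < 1, i.e. |z − z₀| < |d|.
Radius of convergence: R = |-1 − z₀| = |2| = 2 (distance from z₀ to the singularity z = -1).

c_0 = 1/4, c_1 = 1/4, c_2 = 3/16; R = 2.


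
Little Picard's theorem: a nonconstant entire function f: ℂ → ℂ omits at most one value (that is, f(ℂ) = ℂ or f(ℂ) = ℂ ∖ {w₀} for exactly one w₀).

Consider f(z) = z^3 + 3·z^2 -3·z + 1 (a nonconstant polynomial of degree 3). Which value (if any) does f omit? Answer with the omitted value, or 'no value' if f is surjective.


Little Picard bounds the complement of f(ℂ) to at most one point.
For every w ∈ ℂ, the equation p(z) − w = 0 is a nonconstant polynomial in z and hence has at least one root by the fundamental theorem of algebra. So p is surjective onto ℂ, omitting no value.

Omitted value: no value.


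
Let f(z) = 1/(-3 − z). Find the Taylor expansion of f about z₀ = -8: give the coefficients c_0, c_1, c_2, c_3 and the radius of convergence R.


Let w = z − z₀, so z = z₀ + w.
Then -3 − z = -3 − (z₀ + w) = (-3 − z₀) − w = 5 − w.
f(z) = 1/(5 − w) = (1/(5)) · 1/(1 − w/(5)) = Σ_{n≥0} w^n / (5)^(n+1).
So c_n = 1/(5)^(n+1):
  c_0 = 1/(5)^1 = 1/5.
  c_1 = 1/(5)^2 = 1/25.
  c_2 = 1/(5)^3 = 1/125.
  c_3 = 1/(5)^4 = 1/625.
The series is valid for |w/d| < 1, i.e. |z − z₀| < |d|.
Radius of convergence: R = |-3 − z₀| = |5| = 5 (distance from z₀ to the singularity z = -3).

c_0 = 1/5, c_1 = 1/25, c_2 = 1/125, c_3 = 1/625; R = 5.


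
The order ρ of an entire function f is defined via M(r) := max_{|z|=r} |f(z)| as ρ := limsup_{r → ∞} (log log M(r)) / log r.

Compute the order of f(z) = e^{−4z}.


|e^{−4z}| = e^{Re(-4·z) + 0} ≤ e^{4|z|^1 + 0} = e^{4r^1 + 0} on |z| = r, so ρ ≤ 1. Choosing z on |z|=r so that -4·z is real positive (always possible by picking arg z appropriately) gives |f(z)| = e^{4r^1 + 0}, matching the bound. The additive constant 0 does not affect log log M(r) ~ 1·log r. Hence ρ = 1.
Therefore ρ = 1.

Order ρ = 1.


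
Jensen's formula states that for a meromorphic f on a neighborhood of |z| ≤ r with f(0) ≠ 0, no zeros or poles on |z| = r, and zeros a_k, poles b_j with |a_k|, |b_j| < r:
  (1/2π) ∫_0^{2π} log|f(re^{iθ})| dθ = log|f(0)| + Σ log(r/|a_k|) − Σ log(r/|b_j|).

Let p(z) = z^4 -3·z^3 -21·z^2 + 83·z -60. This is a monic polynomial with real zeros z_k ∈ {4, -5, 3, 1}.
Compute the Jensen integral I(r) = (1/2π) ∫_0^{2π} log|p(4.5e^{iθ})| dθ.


Zeros: -5, 1, 3, 4; r = 4.5.
Inside |z| < r: 1, 3, 4. Outside (|z| ≥ r): -5.
p(0) = -60, so log|p(0)| = log(60) = 4.0943.
Apply Jensen: I(r) = log|p(0)| + Σ_k log(r/|z_k|), summed over zeros inside |z| < r.
  log(r/|z_k|) for z_k = 4: log(4.5/4) = 0.1178
  log(r/|z_k|) for z_k = 3: log(4.5/3) = 0.4055
  log(r/|z_k|) for z_k = 1: log(4.5/1) = 1.5041
  Outside zeros (-5) contribute nothing to the Jensen sum.
Sum over inside zeros: 2.0273.
I(r) = log|p(0)| + (inside sum) = 4.0943 + 2.0273 = 6.1217.
Note: since some zeros are outside |z| ≤ r, the simplified n·log(r) form does NOT apply — only the inside zeros contribute.

I(r) ≈ 6.1217.


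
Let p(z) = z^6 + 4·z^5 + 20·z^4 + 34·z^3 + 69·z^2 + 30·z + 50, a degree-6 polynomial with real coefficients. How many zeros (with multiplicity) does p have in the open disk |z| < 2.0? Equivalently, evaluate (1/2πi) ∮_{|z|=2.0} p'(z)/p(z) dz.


The zeros of p are: (-1 + 2i), (-1 - 2i), (0 + 1i), (0 - 1i), (-1 + 3i), (-1 - 3i).
Their magnitudes are: 2.236, 2.236, 1, 1, 3.162, 3.162.
Zeros with |z| < R = 2.0: (0 + 1i), (0 - 1i).
Count = 2.
By the argument principle, (1/2πi) ∮_{|z|=R} p'(z)/p(z) dz equals exactly this count.

Number of zeros inside |z| < 2.0: 2.


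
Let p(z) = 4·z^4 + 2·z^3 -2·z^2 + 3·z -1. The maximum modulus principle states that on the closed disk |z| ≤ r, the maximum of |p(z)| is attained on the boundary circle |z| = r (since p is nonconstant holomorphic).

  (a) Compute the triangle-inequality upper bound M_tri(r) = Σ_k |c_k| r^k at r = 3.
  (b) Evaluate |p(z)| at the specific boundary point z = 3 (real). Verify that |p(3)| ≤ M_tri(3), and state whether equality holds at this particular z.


Coefficients: c_0 = -1, c_1 = 3, c_2 = -2, c_3 = 2, c_4 = 4. Radius r = 3.
Part (a). Triangle bound: M_tri(r) = Σ_k |c_k| r^k
  = |-1|·3^0 + |3|·3^1 + |-2|·3^2 + |2|·3^3 + |4|·3^4
  = 1 + 9 + 18 + 54 + 324 = 406.
This bounds M(r) := max_{|z|=r} |p(z)| from above; equality holds iff all terms c_k z^k can be made to align in phase at a single z on |z|=r.
Part (b). At z = 3 (real, on the circle |z| = r):
  p(3) = (-1)·3^0 + (3)·3^1 + (-2)·3^2 + (2)·3^3 + (4)·3^4 = 368.
  |p(3)| = 368.
Check: |p(3)| = 368 ≤ 406 = M_tri(3). ✓ Equality does not hold at z = 3 (the coefficients have mixed signs, so the terms do not all align in phase there).

M_tri(3) = 406; |p(3)| = 368; equality at z=3: no.


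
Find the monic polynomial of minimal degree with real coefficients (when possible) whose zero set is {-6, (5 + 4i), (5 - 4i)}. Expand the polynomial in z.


The polynomial is p(z) = ∏_{α ∈ S} (z − α), where S = {-6, (5 + 4i), (5 - 4i)}.
Expanding the product yields: p(z) = z^3 -4·z^2 -19·z + 246.
Note conjugate pairs combine to real quadratics: (z − (5+4i))(z − (5−4i)) = z² − 10z + 41.
The resulting polynomial has degree 3 and real coefficients as required.

p(z) = z^3 -4·z^2 -19·z + 246.


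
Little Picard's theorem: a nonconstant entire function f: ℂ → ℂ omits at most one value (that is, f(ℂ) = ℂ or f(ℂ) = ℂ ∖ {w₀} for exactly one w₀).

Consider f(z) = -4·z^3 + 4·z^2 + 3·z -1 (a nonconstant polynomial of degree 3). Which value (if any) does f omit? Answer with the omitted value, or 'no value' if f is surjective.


Little Picard bounds the complement of f(ℂ) to at most one point.
For every w ∈ ℂ, the equation p(z) − w = 0 is a nonconstant polynomial in z and hence has at least one root by the fundamental theorem of algebra. So p is surjective onto ℂ, omitting no value.

Omitted value: no value.


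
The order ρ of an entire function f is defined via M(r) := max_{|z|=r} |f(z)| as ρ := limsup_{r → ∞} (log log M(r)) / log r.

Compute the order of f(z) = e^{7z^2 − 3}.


|e^{7z^2 − 3}| = e^{Re(7·z^2) + -3} ≤ e^{7|z|^2 + -3} = e^{7r^2 + -3} on |z| = r, so ρ ≤ 2. Choosing z on |z|=r so that 7·z^2 is real positive (always possible by picking arg z appropriately) gives |f(z)| = e^{7r^2 + -3}, matching the bound. The additive constant -3 does not affect log log M(r) ~ 2·log r. Hence ρ = 2.
Therefore ρ = 2.

Order ρ = 2.


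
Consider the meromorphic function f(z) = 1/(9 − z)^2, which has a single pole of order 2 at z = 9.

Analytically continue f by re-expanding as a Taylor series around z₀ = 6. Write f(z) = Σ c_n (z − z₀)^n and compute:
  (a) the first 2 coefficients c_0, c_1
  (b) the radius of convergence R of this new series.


Let w = z − z₀, so z = z₀ + w.
Then 9 − z = 9 − (z₀ + w) = (9 − z₀) − w = 3 − w.
f(z) = 1/(3 − w)^2 = (1/(3)^2) · (1 − w/(3))^{−2}.
By the binomial series (1−u)^{−2} = Σ_{n≥0} C(n+1, 1) u^n for |u|<1, with u = w/(3):
  c_n = C(n+1, 1) / (3)^(n+2).
  c_0 = 1/(3)^2 = 1/9.
  c_1 = 2/(3)^3 = 2/27.
The series is valid for |w/d| < 1, i.e. |z − z₀| < |d|.
Radius of convergence: R = |9 − z₀| = |3| = 3 (distance from z₀ to the singularity z = 9).

c_0 = 1/9, c_1 = 2/27; R = 3.


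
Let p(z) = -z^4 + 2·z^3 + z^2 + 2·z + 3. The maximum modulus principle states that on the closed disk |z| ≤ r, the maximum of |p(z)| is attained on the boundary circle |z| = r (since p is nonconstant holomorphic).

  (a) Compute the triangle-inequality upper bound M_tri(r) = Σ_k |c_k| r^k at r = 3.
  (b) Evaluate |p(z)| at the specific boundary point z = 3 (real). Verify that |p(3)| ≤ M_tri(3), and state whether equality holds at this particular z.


Coefficients: c_0 = 3, c_1 = 2, c_2 = 1, c_3 = 2, c_4 = -1. Radius r = 3.
Part (a). Triangle bound: M_tri(r) = Σ_k |c_k| r^k
  = |3|·3^0 + |2|·3^1 + |1|·3^2 + |2|·3^3 + |-1|·3^4
  = 3 + 6 + 9 + 54 + 81 = 153.
This bounds M(r) := max_{|z|=r} |p(z)| from above; equality holds iff all terms c_k z^k can be made to align in phase at a single z on |z|=r.
Part (b). At z = 3 (real, on the circle |z| = r):
  p(3) = (3)·3^0 + (2)·3^1 + (1)·3^2 + (2)·3^3 + (-1)·3^4 = -9.
  |p(3)| = 9.
Check: |p(3)| = 9 ≤ 153 = M_tri(3). ✓ Equality does not hold at z = 3 (the coefficients have mixed signs, so the terms do not all align in phase there).

M_tri(3) = 153; |p(3)| = 9; equality at z=3: no.


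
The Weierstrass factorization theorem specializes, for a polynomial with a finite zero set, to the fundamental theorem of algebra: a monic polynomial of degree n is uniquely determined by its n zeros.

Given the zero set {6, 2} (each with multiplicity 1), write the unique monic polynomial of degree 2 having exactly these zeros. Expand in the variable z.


The polynomial is p(z) = ∏_{α ∈ S} (z − α), where S = {6, 2}.
Expanding the product yields: p(z) = z^2 -8·z + 12.
The resulting polynomial has degree 2 and real coefficients as required.

p(z) = z^2 -8·z + 12.


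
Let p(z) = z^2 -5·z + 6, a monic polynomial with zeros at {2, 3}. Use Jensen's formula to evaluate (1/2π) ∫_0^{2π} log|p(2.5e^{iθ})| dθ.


Zeros: 2, 3; r = 2.5.
Inside |z| < r: 2. Outside (|z| ≥ r): 3.
p(0) = 6, so log|p(0)| = log(6) = 1.7918.
Apply Jensen: I(r) = log|p(0)| + Σ_k log(r/|z_k|), summed over zeros inside |z| < r.
  log(r/|z_k|) for z_k = 2: log(2.5/2) = 0.2231
  Outside zeros (3) contribute nothing to the Jensen sum.
Sum over inside zeros: 0.2231.
I(r) = log|p(0)| + (inside sum) = 1.7918 + 0.2231 = 2.0149.
Note: since some zeros are outside |z| ≤ r, the simplified n·log(r) form does NOT apply — only the inside zeros contribute.

I(r) ≈ 2.0149.


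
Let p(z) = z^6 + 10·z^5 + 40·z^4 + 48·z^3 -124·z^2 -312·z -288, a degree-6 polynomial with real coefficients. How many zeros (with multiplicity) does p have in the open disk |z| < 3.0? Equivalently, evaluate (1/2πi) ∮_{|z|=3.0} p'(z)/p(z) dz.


The zeros of p are: -4, (-3 + 3i), (-3 - 3i), 2, (-1 + 1i), (-1 - 1i).
Their magnitudes are: 4, 4.243, 4.243, 2, 1.414, 1.414.
Zeros with |z| < R = 3.0: 2, (-1 + 1i), (-1 - 1i).
Count = 3.
By the argument principle, (1/2πi) ∮_{|z|=R} p'(z)/p(z) dz equals exactly this count.

Number of zeros inside |z| < 3.0: 3.


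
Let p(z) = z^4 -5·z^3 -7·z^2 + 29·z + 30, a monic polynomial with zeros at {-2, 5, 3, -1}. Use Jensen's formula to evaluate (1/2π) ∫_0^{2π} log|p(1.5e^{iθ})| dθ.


Zeros: -2, -1, 3, 5; r = 1.5.
Inside |z| < r: -1. Outside (|z| ≥ r): -2, 3, 5.
p(0) = 30, so log|p(0)| = log(30) = 3.4012.
Apply Jensen: I(r) = log|p(0)| + Σ_k log(r/|z_k|), summed over zeros inside |z| < r.
  log(r/|z_k|) for z_k = -1: log(1.5/1) = 0.4055
  Outside zeros (-2, 3, 5) contribute nothing to the Jensen sum.
Sum over inside zeros: 0.4055.
I(r) = log|p(0)| + (inside sum) = 3.4012 + 0.4055 = 3.8067.
Note: since some zeros are outside |z| ≤ r, the simplified n·log(r) form does NOT apply — only the inside zeros contribute.

I(r) ≈ 3.8067.


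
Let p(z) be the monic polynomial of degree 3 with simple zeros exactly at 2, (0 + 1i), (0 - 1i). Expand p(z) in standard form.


The polynomial is p(z) = ∏_{α ∈ S} (z − α), where S = {2, (0 + 1i), (0 - 1i)}.
Expanding the product yields: p(z) = z^3 -2·z^2 + z -2.
Note conjugate pairs combine to real quadratics: (z − (0+1i))(z − (0−1i)) = z² + 1.
The resulting polynomial has degree 3 and real coefficients as required.

p(z) = z^3 -2·z^2 + z -2.


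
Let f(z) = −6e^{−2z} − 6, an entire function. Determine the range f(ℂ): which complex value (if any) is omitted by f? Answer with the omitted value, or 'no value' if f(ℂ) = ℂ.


Little Picard bounds the complement of f(ℂ) to at most one point.
e^{−2z} is never zero on ℂ, so -6·e^{−2z} takes every value in ℂ ∖ {0}. Adding -6 shifts the range to ℂ ∖ {-6}. Thus f omits exactly the value -6.

Omitted value: -6.


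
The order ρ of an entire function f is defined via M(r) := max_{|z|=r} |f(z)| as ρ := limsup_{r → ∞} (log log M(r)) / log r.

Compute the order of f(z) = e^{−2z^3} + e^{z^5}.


Each summand is entire of order 3 and 5 respectively (as in the single-exponential case). The order of a sum is at most the max of the orders, so ρ ≤ 5. For the lower bound: on |z|=r choose arg z so that 1z^5 is real positive; then |e^{1z^5}| = e^{1r^5} while |e^{-2z^3}| ≤ e^{2r^3} = o(e^{1r^5}). So |f| ≥ e^{1r^5}(1 − o(1)) and ρ ≥ 5. Hence ρ = max(3, 5) = 5.
Therefore ρ = 5.

Order ρ = 5.


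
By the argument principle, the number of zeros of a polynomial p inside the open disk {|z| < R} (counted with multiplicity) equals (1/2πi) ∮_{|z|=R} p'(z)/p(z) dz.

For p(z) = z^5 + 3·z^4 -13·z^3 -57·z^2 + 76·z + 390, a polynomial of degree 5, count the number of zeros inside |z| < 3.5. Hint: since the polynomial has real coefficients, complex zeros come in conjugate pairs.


The zeros of p are: (-3 + 2i), (-3 - 2i), (3 + 1i), (3 - 1i), -3.
Their magnitudes are: 3.606, 3.606, 3.162, 3.162, 3.
Zeros with |z| < R = 3.5: (3 + 1i), (3 - 1i), -3.
Count = 3.
By the argument principle, (1/2πi) ∮_{|z|=R} p'(z)/p(z) dz equals exactly this count.

Number of zeros inside |z| < 3.5: 3.


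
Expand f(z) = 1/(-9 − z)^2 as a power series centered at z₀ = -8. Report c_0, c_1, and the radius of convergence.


Let w = z − z₀, so z = z₀ + w.
Then -9 − z = -9 − (z₀ + w) = (-9 − z₀) − w = -1 − w.
f(z) = 1/(-1 − w)^2 = (1/(-1)^2) · (1 − w/(-1))^{−2}.
By the binomial series (1−u)^{−2} = Σ_{n≥0} C(n+1, 1) u^n for |u|<1, with u = w/(-1):
  c_n = C(n+1, 1) / (-1)^(n+2).
  c_0 = 1/(-1)^2 = 1.
  c_1 = 2/(-1)^3 = -2.
The series is valid for |w/d| < 1, i.e. |z − z₀| < |d|.
Radius of convergence: R = |-9 − z₀| = |-1| = 1 (distance from z₀ to the singularity z = -9).

c_0 = 1, c_1 = -2; R = 1.


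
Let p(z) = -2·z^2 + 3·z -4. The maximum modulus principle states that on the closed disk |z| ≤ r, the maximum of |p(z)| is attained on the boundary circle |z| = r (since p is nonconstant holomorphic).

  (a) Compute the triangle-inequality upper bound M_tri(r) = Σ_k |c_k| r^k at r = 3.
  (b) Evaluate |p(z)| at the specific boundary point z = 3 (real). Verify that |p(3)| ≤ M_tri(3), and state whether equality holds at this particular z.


Coefficients: c_0 = -4, c_1 = 3, c_2 = -2. Radius r = 3.
Part (a). Triangle bound: M_tri(r) = Σ_k |c_k| r^k
  = |-4|·3^0 + |3|·3^1 + |-2|·3^2
  = 4 + 9 + 18 = 31.
This bounds M(r) := max_{|z|=r} |p(z)| from above; equality holds iff all terms c_k z^k can be made to align in phase at a single z on |z|=r.
Part (b). At z = 3 (real, on the circle |z| = r):
  p(3) = (-4)·3^0 + (3)·3^1 + (-2)·3^2 = -13.
  |p(3)| = 13.
Check: |p(3)| = 13 ≤ 31 = M_tri(3). ✓ Equality does not hold at z = 3 (the coefficients have mixed signs, so the terms do not all align in phase there).

M_tri(3) = 31; |p(3)| = 13; equality at z=3: no.


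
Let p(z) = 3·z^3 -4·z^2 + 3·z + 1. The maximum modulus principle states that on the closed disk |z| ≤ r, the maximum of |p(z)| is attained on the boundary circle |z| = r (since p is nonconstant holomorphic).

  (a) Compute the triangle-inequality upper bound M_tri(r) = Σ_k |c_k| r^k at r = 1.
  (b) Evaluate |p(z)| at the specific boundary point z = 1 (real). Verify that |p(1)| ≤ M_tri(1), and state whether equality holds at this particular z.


Coefficients: c_0 = 1, c_1 = 3, c_2 = -4, c_3 = 3. Radius r = 1.
Part (a). Triangle bound: M_tri(r) = Σ_k |c_k| r^k
  = |1|·1^0 + |3|·1^1 + |-4|·1^2 + |3|·1^3
  = 1 + 3 + 4 + 3 = 11.
This bounds M(r) := max_{|z|=r} |p(z)| from above; equality holds iff all terms c_k z^k can be made to align in phase at a single z on |z|=r.
Part (b). At z = 1 (real, on the circle |z| = r):
  p(1) = (1)·1^0 + (3)·1^1 + (-4)·1^2 + (3)·1^3 = 3.
  |p(1)| = 3.
Check: |p(1)| = 3 ≤ 11 = M_tri(1). ✓ Equality does not hold at z = 1 (the coefficients have mixed signs, so the terms do not all align in phase there).

M_tri(1) = 11; |p(1)| = 3; equality at z=1: no.


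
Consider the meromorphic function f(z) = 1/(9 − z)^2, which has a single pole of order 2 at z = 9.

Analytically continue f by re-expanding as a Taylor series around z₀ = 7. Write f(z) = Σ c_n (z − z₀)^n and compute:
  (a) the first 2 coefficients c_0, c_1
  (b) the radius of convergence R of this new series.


Let w = z − z₀, so z = z₀ + w.
Then 9 − z = 9 − (z₀ + w) = (9 − z₀) − w = 2 − w.
f(z) = 1/(2 − w)^2 = (1/(2)^2) · (1 − w/(2))^{−2}.
By the binomial series (1−u)^{−2} = Σ_{n≥0} C(n+1, 1) u^n for |u|<1, with u = w/(2):
  c_n = C(n+1, 1) / (2)^(n+2).
  c_0 = 1/(2)^2 = 1/4.
  c_1 = 2/(2)^3 = 1/4.
The series is valid for |w/d| < 1, i.e. |z − z₀| < |d|.
Radius of convergence: R = |9 − z₀| = |2| = 2 (distance from z₀ to the singularity z = 9).

c_0 = 1/4, c_1 = 1/4; R = 2.


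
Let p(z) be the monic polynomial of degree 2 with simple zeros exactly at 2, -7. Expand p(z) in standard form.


The polynomial is p(z) = ∏_{α ∈ S} (z − α), where S = {2, -7}.
Expanding the product yields: p(z) = z^2 + 5·z -14.
The resulting polynomial has degree 2 and real coefficients as required.

p(z) = z^2 + 5·z -14.


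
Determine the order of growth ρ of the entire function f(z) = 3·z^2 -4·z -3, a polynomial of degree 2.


|f(z)| ≤ Σ|c_k|·r^k = O(r^2) as r → ∞. Polynomial growth is O(e^{r^ε}) for every ε > 0 (since r^2/e^{r^ε} → 0), so ρ ≤ ε for all ε > 0, i.e. ρ = 0. Every nonconstant polynomial has order 0.
Therefore ρ = 0.

Order ρ = 0.


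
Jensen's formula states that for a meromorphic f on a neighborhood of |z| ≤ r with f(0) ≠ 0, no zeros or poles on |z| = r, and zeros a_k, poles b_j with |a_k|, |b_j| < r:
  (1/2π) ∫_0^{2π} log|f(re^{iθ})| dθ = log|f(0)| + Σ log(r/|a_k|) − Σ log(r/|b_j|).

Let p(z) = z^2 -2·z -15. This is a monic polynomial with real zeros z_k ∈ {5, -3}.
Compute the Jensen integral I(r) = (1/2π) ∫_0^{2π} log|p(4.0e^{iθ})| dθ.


Zeros: -3, 5; r = 4.0.
Inside |z| < r: -3. Outside (|z| ≥ r): 5.
p(0) = -15, so log|p(0)| = log(15) = 2.7081.
Apply Jensen: I(r) = log|p(0)| + Σ_k log(r/|z_k|), summed over zeros inside |z| < r.
  log(r/|z_k|) for z_k = -3: log(4.0/3) = 0.2877
  Outside zeros (5) contribute nothing to the Jensen sum.
Sum over inside zeros: 0.2877.
I(r) = log|p(0)| + (inside sum) = 2.7081 + 0.2877 = 2.9957.
Note: since some zeros are outside |z| ≤ r, the simplified n·log(r) form does NOT apply — only the inside zeros contribute.

I(r) ≈ 2.9957.


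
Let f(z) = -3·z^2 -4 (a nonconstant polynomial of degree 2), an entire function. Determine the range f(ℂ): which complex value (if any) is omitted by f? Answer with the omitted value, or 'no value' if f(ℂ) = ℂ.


Little Picard bounds the complement of f(ℂ) to at most one point.
For every w ∈ ℂ, the equation p(z) − w = 0 is a nonconstant polynomial in z and hence has at least one root by the fundamental theorem of algebra. So p is surjective onto ℂ, omitting no value.

Omitted value: no value.


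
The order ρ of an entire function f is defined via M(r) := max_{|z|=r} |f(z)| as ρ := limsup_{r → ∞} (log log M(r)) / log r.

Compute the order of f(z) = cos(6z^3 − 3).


Write cos(w) = (e^{iw} ± e^{−iw})/(2 or 2i), so |cos(w)| ≤ e^{|w|}. With w = 6z^3 − 3, |w| ≤ 6r^3 + 3 on |z|=r, giving M(r) ≤ e^{6r^3 + 3} and ρ ≤ 3. For the lower bound, choose z on |z|=r with 6z^3 purely imaginary of modulus 6r^3; then |cos(6z^3 − 3)| grows like e^{6r^3}/2, so ρ ≥ 3. Hence ρ = 3.
Therefore ρ = 3.

Order ρ = 3.


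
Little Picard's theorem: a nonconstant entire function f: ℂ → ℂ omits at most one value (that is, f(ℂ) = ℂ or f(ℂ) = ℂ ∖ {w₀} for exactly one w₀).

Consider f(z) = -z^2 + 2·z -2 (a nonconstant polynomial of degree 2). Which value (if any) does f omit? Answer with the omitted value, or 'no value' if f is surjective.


Little Picard bounds the complement of f(ℂ) to at most one point.
For every w ∈ ℂ, the equation p(z) − w = 0 is a nonconstant polynomial in z and hence has at least one root by the fundamental theorem of algebra. So p is surjective onto ℂ, omitting no value.

Omitted value: no value.


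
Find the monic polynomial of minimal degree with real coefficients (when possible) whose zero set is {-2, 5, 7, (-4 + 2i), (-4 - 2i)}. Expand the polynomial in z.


The polynomial is p(z) = ∏_{α ∈ S} (z − α), where S = {-2, 5, 7, (-4 + 2i), (-4 - 2i)}.
Expanding the product yields: p(z) = z^5 -2·z^4 -49·z^3 -42·z^2 + 780·z + 1400.
Note conjugate pairs combine to real quadratics: (z − (-4+2i))(z − (-4−2i)) = z² + 8z + 20.
The resulting polynomial has degree 5 and real coefficients as required.

p(z) = z^5 -2·z^4 -49·z^3 -42·z^2 + 780·z + 1400.
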